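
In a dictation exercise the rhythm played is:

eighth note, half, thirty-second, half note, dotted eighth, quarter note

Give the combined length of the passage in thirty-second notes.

Each duration in thirty-second notes: eighth note = 4; half = 16; thirty-second = 1; half note = 16; dotted eighth = 6; quarter note = 8.
Total: 4 + 16 + 1 + 16 + 6 + 8 = 51 thirty-second notes.

51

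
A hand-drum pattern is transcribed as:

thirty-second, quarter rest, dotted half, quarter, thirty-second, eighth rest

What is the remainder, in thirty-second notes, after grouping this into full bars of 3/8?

One bar of 3/8 = 12 thirty-second notes.
Each duration in thirty-second notes: thirty-second = 1; quarter rest = 8; dotted half = 24; quarter = 8; thirty-second = 1; eighth rest = 4.
Altogether 1 + 8 + 24 + 8 + 1 + 4 = 46.
46 ÷ 12 = 3 complete bars with 10 thirty-second notes remaining.

10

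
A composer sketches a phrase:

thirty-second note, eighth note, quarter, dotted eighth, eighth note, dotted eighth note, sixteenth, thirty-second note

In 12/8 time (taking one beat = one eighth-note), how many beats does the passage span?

One eighth-note beat = 4 thirty-second notes.
Working in thirty-second notes: thirty-second note = 1; eighth note = 4; quarter = 8; dotted eighth = 6; eighth note = 4; dotted eighth note = 6; sixteenth = 2; thirty-second note = 1.
Adding: 1 + 4 + 8 + 6 + 4 + 6 + 2 + 1 = 32.
32 ÷ 4 = 8 beats.

8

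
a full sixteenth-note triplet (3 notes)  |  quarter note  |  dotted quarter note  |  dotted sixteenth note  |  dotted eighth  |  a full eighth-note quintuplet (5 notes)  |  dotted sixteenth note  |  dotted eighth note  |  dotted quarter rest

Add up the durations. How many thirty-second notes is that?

Express everything in thirty-second notes: a full sixteenth-note triplet (3 notes) (three triplet sixteenths span one eighth) = 4; quarter note = 8; dotted quarter note = 12; dotted sixteenth note = 3; dotted eighth = 6; a full eighth-note quintuplet (5 notes) (five quintuplet eighths span one half) = 16; dotted sixteenth note = 3; dotted eighth note = 6; dotted quarter rest = 12.
Altogether 4 + 8 + 12 + 3 + 6 + 16 + 3 + 6 + 12 = 70 thirty-second notes.

70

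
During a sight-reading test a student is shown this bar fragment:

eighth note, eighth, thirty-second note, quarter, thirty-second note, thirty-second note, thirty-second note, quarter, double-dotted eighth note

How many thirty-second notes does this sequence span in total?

Convert each value to thirty-second notes: eighth note = 4; eighth = 4; thirty-second note = 1; quarter = 8; thirty-second note = 1; thirty-second note = 1; thirty-second note = 1; quarter = 8; double-dotted eighth note = 7.
Total: 4 + 4 + 1 + 8 + 1 + 1 + 1 + 8 + 7 = 35 thirty-second notes.

35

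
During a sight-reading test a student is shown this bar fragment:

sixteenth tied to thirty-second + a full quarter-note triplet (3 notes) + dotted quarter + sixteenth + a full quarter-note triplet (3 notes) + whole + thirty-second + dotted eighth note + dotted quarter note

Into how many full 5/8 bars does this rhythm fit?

5

One bar of 5/8 = 20 thirty-second notes.
In thirty-second notes: sixteenth tied to thirty-second (sixteenth + thirty-second) = 3; a full quarter-note triplet (3 notes) (three triplet quarters span one half) = 16; dotted quarter = 12; sixteenth = 2; a full quarter-note triplet (3 notes) (three triplet quarters span one half) = 16; whole = 32; thirty-second = 1; dotted eighth note = 6; dotted quarter note = 12.
Altogether 3 + 16 + 12 + 2 + 16 + 32 + 1 + 6 + 12 = 100.
100 ÷ 20 = 5 complete bars with 0 left over.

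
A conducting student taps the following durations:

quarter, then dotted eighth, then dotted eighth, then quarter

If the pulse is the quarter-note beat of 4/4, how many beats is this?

3.5

One quarter-note beat = 4 sixteenth notes.
Express everything in sixteenth notes: quarter = 4; dotted eighth = 3; dotted eighth = 3; quarter = 4.
Sum: 4 + 3 + 3 + 4 = 14.
14 ÷ 4 = 3.5 beats.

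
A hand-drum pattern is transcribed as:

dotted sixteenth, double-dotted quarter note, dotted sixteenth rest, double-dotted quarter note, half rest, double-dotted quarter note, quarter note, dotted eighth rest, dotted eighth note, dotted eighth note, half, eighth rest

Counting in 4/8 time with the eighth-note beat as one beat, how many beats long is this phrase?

27.5

One eighth-note beat = 4 thirty-second notes.
Express everything in thirty-second notes: dotted sixteenth = 3; double-dotted quarter note = 14; dotted sixteenth rest = 3; double-dotted quarter note = 14; half rest = 16; double-dotted quarter note = 14; quarter note = 8; dotted eighth rest = 6; dotted eighth note = 6; dotted eighth note = 6; half = 16; eighth rest = 4.
Altogether 3 + 14 + 3 + 14 + 16 + 14 + 8 + 6 + 6 + 6 + 16 + 4 = 110.
110 ÷ 4 = 27.5 beats.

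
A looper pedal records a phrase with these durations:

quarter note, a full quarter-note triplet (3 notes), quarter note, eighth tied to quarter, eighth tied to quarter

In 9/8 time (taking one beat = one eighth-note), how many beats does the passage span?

14

One eighth-note beat = 2 sixteenth notes.
Each duration in sixteenth notes: quarter note = 4; a full quarter-note triplet (3 notes) (three triplet quarters span one half) = 8; quarter note = 4; eighth tied to quarter (eighth + quarter) = 6; eighth tied to quarter (eighth + quarter) = 6.
Altogether 4 + 8 + 4 + 6 + 6 = 28.
28 ÷ 2 = 14 beats.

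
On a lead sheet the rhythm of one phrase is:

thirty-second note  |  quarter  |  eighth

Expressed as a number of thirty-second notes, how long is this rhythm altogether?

13

In thirty-second notes: thirty-second note = 1; quarter = 8; eighth = 4.
Adding: 1 + 8 + 4 = 13 thirty-second notes.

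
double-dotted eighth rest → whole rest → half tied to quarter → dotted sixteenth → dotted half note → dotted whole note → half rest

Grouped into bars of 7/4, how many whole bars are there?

One bar of 7/4 = 56 thirty-second notes.
Express everything in thirty-second notes: double-dotted eighth rest = 7; whole rest = 32; half tied to quarter (half + quarter) = 24; dotted sixteenth = 3; dotted half note = 24; dotted whole note = 48; half rest = 16.
Sum: 7 + 32 + 24 + 3 + 24 + 48 + 16 = 154.
154 ÷ 56 = 2 complete bars with 42 left over.

2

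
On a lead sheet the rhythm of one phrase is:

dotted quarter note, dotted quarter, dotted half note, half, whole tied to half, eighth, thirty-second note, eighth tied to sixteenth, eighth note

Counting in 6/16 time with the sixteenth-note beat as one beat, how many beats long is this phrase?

63.5

One sixteenth-note beat = 2 thirty-second notes.
Express everything in thirty-second notes: dotted quarter note = 12; dotted quarter = 12; dotted half note = 24; half = 16; whole tied to half (whole + half) = 48; eighth = 4; thirty-second note = 1; eighth tied to sixteenth (eighth + sixteenth) = 6; eighth note = 4.
Total: 12 + 12 + 24 + 16 + 48 + 4 + 1 + 6 + 4 = 127.
127 ÷ 2 = 63.5 beats.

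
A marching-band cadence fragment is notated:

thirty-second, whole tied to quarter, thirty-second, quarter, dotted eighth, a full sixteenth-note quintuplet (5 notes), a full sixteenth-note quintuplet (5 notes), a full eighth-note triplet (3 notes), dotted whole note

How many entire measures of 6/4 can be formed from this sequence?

One bar of 6/4 = 48 thirty-second notes.
In thirty-second notes: thirty-second = 1; whole tied to quarter (whole + quarter) = 40; thirty-second = 1; quarter = 8; dotted eighth = 6; a full sixteenth-note quintuplet (5 notes) (five quintuplet sixteenths span one quarter) = 8; a full sixteenth-note quintuplet (5 notes) (five quintuplet sixteenths span one quarter) = 8; a full eighth-note triplet (3 notes) (three triplet eighths span one quarter) = 8; dotted whole note = 48.
Adding: 1 + 40 + 1 + 8 + 6 + 8 + 8 + 8 + 48 = 128.
128 ÷ 48 = 2 complete bars with 32 left over.

2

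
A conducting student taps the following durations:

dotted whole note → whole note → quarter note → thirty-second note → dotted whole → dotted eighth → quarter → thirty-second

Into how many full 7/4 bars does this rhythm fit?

One bar of 7/4 = 56 thirty-second notes.
In thirty-second notes: dotted whole note = 48; whole note = 32; quarter note = 8; thirty-second note = 1; dotted whole = 48; dotted eighth = 6; quarter = 8; thirty-second = 1.
Altogether 48 + 32 + 8 + 1 + 48 + 6 + 8 + 1 = 152.
152 ÷ 56 = 2 complete bars with 40 left over.

2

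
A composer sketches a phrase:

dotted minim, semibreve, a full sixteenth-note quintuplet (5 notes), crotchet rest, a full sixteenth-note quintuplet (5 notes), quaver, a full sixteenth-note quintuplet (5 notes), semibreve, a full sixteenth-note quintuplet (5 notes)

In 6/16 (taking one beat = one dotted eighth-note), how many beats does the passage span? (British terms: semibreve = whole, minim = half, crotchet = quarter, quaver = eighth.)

One dotted eighth-note beat = 3 sixteenth notes.
Express everything in sixteenth notes: dotted minim = 12; semibreve = 16; a full sixteenth-note quintuplet (5 notes) (five quintuplet sixteenths span one quarter) = 4; crotchet rest = 4; a full sixteenth-note quintuplet (5 notes) (five quintuplet sixteenths span one quarter) = 4; quaver = 2; a full sixteenth-note quintuplet (5 notes) (five quintuplet sixteenths span one quarter) = 4; semibreve = 16; a full sixteenth-note quintuplet (5 notes) (five quintuplet sixteenths span one quarter) = 4.
Sum: 12 + 16 + 4 + 4 + 4 + 2 + 4 + 16 + 4 = 66.
66 ÷ 3 = 22 beats.

22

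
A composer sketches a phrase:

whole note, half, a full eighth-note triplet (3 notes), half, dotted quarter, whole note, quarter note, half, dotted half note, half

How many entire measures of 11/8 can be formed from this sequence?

4

One bar of 11/8 = 11 eighth notes.
Convert each value to eighth notes: whole note = 8; half = 4; a full eighth-note triplet (3 notes) (three triplet eighths span one quarter) = 2; half = 4; dotted quarter = 3; whole note = 8; quarter note = 2; half = 4; dotted half note = 6; half = 4.
Sum: 8 + 4 + 2 + 4 + 3 + 8 + 2 + 4 + 6 + 4 = 45.
45 ÷ 11 = 4 complete bars with 1 left over.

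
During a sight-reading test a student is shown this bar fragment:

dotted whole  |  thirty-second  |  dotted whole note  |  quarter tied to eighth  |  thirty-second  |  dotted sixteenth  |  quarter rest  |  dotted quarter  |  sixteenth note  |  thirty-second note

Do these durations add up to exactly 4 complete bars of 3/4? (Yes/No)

No

One bar of 3/4 = 24 thirty-second notes, so 4 bars = 96.
Convert each value to thirty-second notes: dotted whole = 48; thirty-second = 1; dotted whole note = 48; quarter tied to eighth (quarter + eighth) = 12; thirty-second = 1; dotted sixteenth = 3; quarter rest = 8; dotted quarter = 12; sixteenth note = 2; thirty-second note = 1.
Sum: 48 + 1 + 48 + 12 + 1 + 3 + 8 + 12 + 2 + 1 = 136.
136 exceeds 96, so the answer is No.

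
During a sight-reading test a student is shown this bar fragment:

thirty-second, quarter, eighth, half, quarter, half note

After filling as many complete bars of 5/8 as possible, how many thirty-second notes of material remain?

13

One bar of 5/8 = 20 thirty-second notes.
Each duration in thirty-second notes: thirty-second = 1; quarter = 8; eighth = 4; half = 16; quarter = 8; half note = 16.
Total: 1 + 8 + 4 + 16 + 8 + 16 = 53.
53 ÷ 20 = 2 complete bars with 13 thirty-second notes remaining.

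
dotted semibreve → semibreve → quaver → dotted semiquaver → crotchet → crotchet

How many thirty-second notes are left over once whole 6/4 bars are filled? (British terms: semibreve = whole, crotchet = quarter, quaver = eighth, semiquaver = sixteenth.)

7

One bar of 6/4 = 48 thirty-second notes.
Working in thirty-second notes: dotted semibreve = 48; semibreve = 32; quaver = 4; dotted semiquaver = 3; crotchet = 8; crotchet = 8.
Total: 48 + 32 + 4 + 3 + 8 + 8 = 103.
103 ÷ 48 = 2 complete bars with 7 thirty-second notes remaining.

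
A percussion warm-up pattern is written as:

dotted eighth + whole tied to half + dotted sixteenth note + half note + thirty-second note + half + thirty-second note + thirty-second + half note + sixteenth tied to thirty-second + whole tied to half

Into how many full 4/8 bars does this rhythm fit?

One bar of 4/8 = 16 thirty-second notes.
Each duration in thirty-second notes: dotted eighth = 6; whole tied to half (whole + half) = 48; dotted sixteenth note = 3; half note = 16; thirty-second note = 1; half = 16; thirty-second note = 1; thirty-second = 1; half note = 16; sixteenth tied to thirty-second (sixteenth + thirty-second) = 3; whole tied to half (whole + half) = 48.
Altogether 6 + 48 + 3 + 16 + 1 + 16 + 1 + 1 + 16 + 3 + 48 = 159.
159 ÷ 16 = 9 complete bars with 15 left over.

9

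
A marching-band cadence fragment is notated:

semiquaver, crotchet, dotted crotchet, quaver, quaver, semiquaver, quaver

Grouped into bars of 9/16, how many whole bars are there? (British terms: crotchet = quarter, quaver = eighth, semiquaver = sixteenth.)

One bar of 9/16 = 9 sixteenth notes.
In sixteenth notes: semiquaver = 1; crotchet = 4; dotted crotchet = 6; quaver = 2; quaver = 2; semiquaver = 1; quaver = 2.
Sum: 1 + 4 + 6 + 2 + 2 + 1 + 2 = 18.
18 ÷ 9 = 2 complete bars with 0 left over.

2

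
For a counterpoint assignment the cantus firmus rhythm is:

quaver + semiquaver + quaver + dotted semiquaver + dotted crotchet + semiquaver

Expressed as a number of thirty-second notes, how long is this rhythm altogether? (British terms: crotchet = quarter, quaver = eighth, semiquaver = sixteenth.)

27

In thirty-second notes: quaver = 4; semiquaver = 2; quaver = 4; dotted semiquaver = 3; dotted crotchet = 12; semiquaver = 2.
Total: 4 + 2 + 4 + 3 + 12 + 2 = 27 thirty-second notes.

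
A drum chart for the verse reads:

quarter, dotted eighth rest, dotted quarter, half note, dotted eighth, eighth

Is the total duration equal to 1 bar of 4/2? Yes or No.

One bar of 4/2 = 32 sixteenth notes.
Each duration in sixteenth notes: quarter = 4; dotted eighth rest = 3; dotted quarter = 6; half note = 8; dotted eighth = 3; eighth = 2.
Adding: 4 + 3 + 6 + 8 + 3 + 2 = 26.
26 falls short of 32, so the answer is No.

No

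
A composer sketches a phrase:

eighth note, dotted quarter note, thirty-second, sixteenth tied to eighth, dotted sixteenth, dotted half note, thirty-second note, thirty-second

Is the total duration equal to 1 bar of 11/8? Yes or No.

One bar of 11/8 = 44 thirty-second notes.
Convert each value to thirty-second notes: eighth note = 4; dotted quarter note = 12; thirty-second = 1; sixteenth tied to eighth (sixteenth + eighth) = 6; dotted sixteenth = 3; dotted half note = 24; thirty-second note = 1; thirty-second = 1.
Adding: 4 + 12 + 1 + 6 + 3 + 24 + 1 + 1 = 52.
52 exceeds 44, so the answer is No.

No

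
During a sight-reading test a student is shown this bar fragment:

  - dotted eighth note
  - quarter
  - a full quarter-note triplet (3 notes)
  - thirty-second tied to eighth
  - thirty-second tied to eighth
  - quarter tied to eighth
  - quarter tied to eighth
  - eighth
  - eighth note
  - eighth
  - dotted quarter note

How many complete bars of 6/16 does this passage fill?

7

One bar of 6/16 = 12 thirty-second notes.
In thirty-second notes: dotted eighth note = 6; quarter = 8; a full quarter-note triplet (3 notes) (three triplet quarters span one half) = 16; thirty-second tied to eighth (thirty-second + eighth) = 5; thirty-second tied to eighth (thirty-second + eighth) = 5; quarter tied to eighth (quarter + eighth) = 12; quarter tied to eighth (quarter + eighth) = 12; eighth = 4; eighth note = 4; eighth = 4; dotted quarter note = 12.
Adding: 6 + 8 + 16 + 5 + 5 + 12 + 12 + 4 + 4 + 4 + 12 = 88.
88 ÷ 12 = 7 complete bars with 4 left over.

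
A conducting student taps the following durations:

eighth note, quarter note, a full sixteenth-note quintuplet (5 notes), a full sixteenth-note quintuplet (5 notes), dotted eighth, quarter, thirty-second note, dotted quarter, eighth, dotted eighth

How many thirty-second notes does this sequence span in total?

65

Each duration in thirty-second notes: eighth note = 4; quarter note = 8; a full sixteenth-note quintuplet (5 notes) (five quintuplet sixteenths span one quarter) = 8; a full sixteenth-note quintuplet (5 notes) (five quintuplet sixteenths span one quarter) = 8; dotted eighth = 6; quarter = 8; thirty-second note = 1; dotted quarter = 12; eighth = 4; dotted eighth = 6.
Altogether 4 + 8 + 8 + 8 + 6 + 8 + 1 + 12 + 4 + 6 = 65 thirty-second notes.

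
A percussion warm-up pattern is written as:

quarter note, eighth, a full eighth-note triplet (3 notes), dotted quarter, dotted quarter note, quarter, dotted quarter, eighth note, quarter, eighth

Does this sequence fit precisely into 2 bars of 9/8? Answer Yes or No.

No

One bar of 9/8 = 9 eighth notes, so 2 bars = 18.
Working in eighth notes: quarter note = 2; eighth = 1; a full eighth-note triplet (3 notes) (three triplet eighths span one quarter) = 2; dotted quarter = 3; dotted quarter note = 3; quarter = 2; dotted quarter = 3; eighth note = 1; quarter = 2; eighth = 1.
Adding: 2 + 1 + 2 + 3 + 3 + 2 + 3 + 1 + 2 + 1 = 20.
20 exceeds 18, so the answer is No.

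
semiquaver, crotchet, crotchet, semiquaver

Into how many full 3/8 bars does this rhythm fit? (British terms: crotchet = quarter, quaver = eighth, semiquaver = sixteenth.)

1

One bar of 3/8 = 6 sixteenth notes.
Express everything in sixteenth notes: semiquaver = 1; crotchet = 4; crotchet = 4; semiquaver = 1.
Total: 1 + 4 + 4 + 1 = 10.
10 ÷ 6 = 1 complete bar with 4 left over.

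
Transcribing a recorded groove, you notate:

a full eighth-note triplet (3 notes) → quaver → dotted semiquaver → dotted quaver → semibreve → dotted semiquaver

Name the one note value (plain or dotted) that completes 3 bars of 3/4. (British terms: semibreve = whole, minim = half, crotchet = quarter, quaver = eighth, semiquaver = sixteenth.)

half note

3 bars of 3/4 = 72 thirty-second notes.
Convert each value to thirty-second notes: a full eighth-note triplet (3 notes) (three triplet eighths span one quarter) = 8; quaver = 4; dotted semiquaver = 3; dotted quaver = 6; semibreve = 32; dotted semiquaver = 3.
Adding: 8 + 4 + 3 + 6 + 32 + 3 = 56.
Remaining: 72 − 56 = 16 thirty-second notes, which is a half note.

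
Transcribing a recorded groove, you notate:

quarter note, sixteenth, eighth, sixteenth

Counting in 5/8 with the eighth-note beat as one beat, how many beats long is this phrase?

4

One eighth-note beat = 2 sixteenth notes.
Convert each value to sixteenth notes: quarter note = 4; sixteenth = 1; eighth = 2; sixteenth = 1.
Sum: 4 + 1 + 2 + 1 = 8.
8 ÷ 2 = 4 beats.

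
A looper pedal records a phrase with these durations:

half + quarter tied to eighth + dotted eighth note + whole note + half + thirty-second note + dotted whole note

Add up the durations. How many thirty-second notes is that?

Working in thirty-second notes: half = 16; quarter tied to eighth (quarter + eighth) = 12; dotted eighth note = 6; whole note = 32; half = 16; thirty-second note = 1; dotted whole note = 48.
Sum: 16 + 12 + 6 + 32 + 16 + 1 + 48 = 131 thirty-second notes.

131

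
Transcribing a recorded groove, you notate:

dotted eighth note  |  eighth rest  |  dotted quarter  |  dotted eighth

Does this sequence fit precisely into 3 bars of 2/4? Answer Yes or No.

One bar of 2/4 = 8 sixteenth notes, so 3 bars = 24.
In sixteenth notes: dotted eighth note = 3; eighth rest = 2; dotted quarter = 6; dotted eighth = 3.
Total: 3 + 2 + 6 + 3 = 14.
14 falls short of 24, so the answer is No.

No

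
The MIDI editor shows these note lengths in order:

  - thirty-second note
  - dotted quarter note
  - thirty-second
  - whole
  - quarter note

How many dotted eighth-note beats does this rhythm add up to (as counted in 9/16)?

9

One dotted eighth-note beat = 6 thirty-second notes.
In thirty-second notes: thirty-second note = 1; dotted quarter note = 12; thirty-second = 1; whole = 32; quarter note = 8.
Total: 1 + 12 + 1 + 32 + 8 = 54.
54 ÷ 6 = 9 beats.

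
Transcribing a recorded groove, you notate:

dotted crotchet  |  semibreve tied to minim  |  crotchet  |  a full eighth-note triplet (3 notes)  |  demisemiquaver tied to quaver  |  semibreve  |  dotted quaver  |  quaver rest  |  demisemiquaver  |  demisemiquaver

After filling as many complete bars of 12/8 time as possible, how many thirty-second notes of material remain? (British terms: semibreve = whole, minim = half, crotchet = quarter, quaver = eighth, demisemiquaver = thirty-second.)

29

One bar of 12/8 = 48 thirty-second notes.
Each duration in thirty-second notes: dotted crotchet = 12; semibreve tied to minim (semibreve + minim) = 48; crotchet = 8; a full eighth-note triplet (3 notes) (three triplet eighths span one quarter) = 8; demisemiquaver tied to quaver (demisemiquaver + quaver) = 5; semibreve = 32; dotted quaver = 6; quaver rest = 4; demisemiquaver = 1; demisemiquaver = 1.
Total: 12 + 48 + 8 + 8 + 5 + 32 + 6 + 4 + 1 + 1 = 125.
125 ÷ 48 = 2 complete bars with 29 thirty-second notes remaining.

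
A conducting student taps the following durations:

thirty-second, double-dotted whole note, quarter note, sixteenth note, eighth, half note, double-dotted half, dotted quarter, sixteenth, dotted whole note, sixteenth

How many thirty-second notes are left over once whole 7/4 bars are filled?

One bar of 7/4 = 56 thirty-second notes.
Express everything in thirty-second notes: thirty-second = 1; double-dotted whole note = 56; quarter note = 8; sixteenth note = 2; eighth = 4; half note = 16; double-dotted half = 28; dotted quarter = 12; sixteenth = 2; dotted whole note = 48; sixteenth = 2.
Sum: 1 + 56 + 8 + 2 + 4 + 16 + 28 + 12 + 2 + 48 + 2 = 179.
179 ÷ 56 = 3 complete bars with 11 thirty-second notes remaining.

11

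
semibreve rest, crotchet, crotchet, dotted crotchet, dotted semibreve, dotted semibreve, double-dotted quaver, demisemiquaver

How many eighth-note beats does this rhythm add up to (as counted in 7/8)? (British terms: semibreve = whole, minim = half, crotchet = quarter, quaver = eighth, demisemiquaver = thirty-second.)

One eighth-note beat = 4 thirty-second notes.
Each duration in thirty-second notes: semibreve rest = 32; crotchet = 8; crotchet = 8; dotted crotchet = 12; dotted semibreve = 48; dotted semibreve = 48; double-dotted quaver = 7; demisemiquaver = 1.
Altogether 32 + 8 + 8 + 12 + 48 + 48 + 7 + 1 = 164.
164 ÷ 4 = 41 beats.

41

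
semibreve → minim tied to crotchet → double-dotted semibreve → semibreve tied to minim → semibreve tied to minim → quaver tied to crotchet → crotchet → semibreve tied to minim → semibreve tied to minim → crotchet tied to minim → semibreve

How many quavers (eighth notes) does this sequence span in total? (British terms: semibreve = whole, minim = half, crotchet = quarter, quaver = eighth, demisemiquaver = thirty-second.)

95

In eighth notes: semibreve = 8; minim tied to crotchet (minim + crotchet) = 6; double-dotted semibreve = 14; semibreve tied to minim (semibreve + minim) = 12; semibreve tied to minim (semibreve + minim) = 12; quaver tied to crotchet (quaver + crotchet) = 3; crotchet = 2; semibreve tied to minim (semibreve + minim) = 12; semibreve tied to minim (semibreve + minim) = 12; crotchet tied to minim (crotchet + minim) = 6; semibreve = 8.
Sum: 8 + 6 + 14 + 12 + 12 + 3 + 2 + 12 + 12 + 6 + 8 = 95 eighth notes.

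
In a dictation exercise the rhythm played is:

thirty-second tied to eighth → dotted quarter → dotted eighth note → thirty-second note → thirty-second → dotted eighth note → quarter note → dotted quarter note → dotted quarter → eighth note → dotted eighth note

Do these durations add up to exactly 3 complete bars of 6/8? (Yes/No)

One bar of 6/8 = 24 thirty-second notes, so 3 bars = 72.
Each duration in thirty-second notes: thirty-second tied to eighth (thirty-second + eighth) = 5; dotted quarter = 12; dotted eighth note = 6; thirty-second note = 1; thirty-second = 1; dotted eighth note = 6; quarter note = 8; dotted quarter note = 12; dotted quarter = 12; eighth note = 4; dotted eighth note = 6.
Altogether 5 + 12 + 6 + 1 + 1 + 6 + 8 + 12 + 12 + 4 + 6 = 73.
73 exceeds 72, so the answer is No.

No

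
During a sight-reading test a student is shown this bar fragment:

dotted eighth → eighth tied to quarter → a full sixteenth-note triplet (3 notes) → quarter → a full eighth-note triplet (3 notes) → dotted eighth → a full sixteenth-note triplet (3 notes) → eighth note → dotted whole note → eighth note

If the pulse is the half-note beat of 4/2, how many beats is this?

6.5

One half-note beat = 8 sixteenth notes.
Express everything in sixteenth notes: dotted eighth = 3; eighth tied to quarter (eighth + quarter) = 6; a full sixteenth-note triplet (3 notes) (three triplet sixteenths span one eighth) = 2; quarter = 4; a full eighth-note triplet (3 notes) (three triplet eighths span one quarter) = 4; dotted eighth = 3; a full sixteenth-note triplet (3 notes) (three triplet sixteenths span one eighth) = 2; eighth note = 2; dotted whole note = 24; eighth note = 2.
Adding: 3 + 6 + 2 + 4 + 4 + 3 + 2 + 2 + 24 + 2 = 52.
52 ÷ 8 = 6.5 beats.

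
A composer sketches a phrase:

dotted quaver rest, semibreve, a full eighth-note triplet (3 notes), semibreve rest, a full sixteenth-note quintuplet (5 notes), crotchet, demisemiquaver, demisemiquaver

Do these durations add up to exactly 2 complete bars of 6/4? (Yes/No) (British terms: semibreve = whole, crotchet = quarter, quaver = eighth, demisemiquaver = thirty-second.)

One bar of 6/4 = 48 thirty-second notes, so 2 bars = 96.
In thirty-second notes: dotted quaver rest = 6; semibreve = 32; a full eighth-note triplet (3 notes) (three triplet eighths span one quarter) = 8; semibreve rest = 32; a full sixteenth-note quintuplet (5 notes) (five quintuplet sixteenths span one quarter) = 8; crotchet = 8; demisemiquaver = 1; demisemiquaver = 1.
Altogether 6 + 32 + 8 + 32 + 8 + 8 + 1 + 1 = 96.
96 equals 96, so the answer is Yes.

Yes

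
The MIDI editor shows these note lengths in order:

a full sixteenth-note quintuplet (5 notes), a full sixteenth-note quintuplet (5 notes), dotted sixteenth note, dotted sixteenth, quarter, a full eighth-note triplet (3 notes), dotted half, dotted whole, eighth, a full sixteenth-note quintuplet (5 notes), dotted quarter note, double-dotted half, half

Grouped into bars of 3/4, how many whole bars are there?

One bar of 3/4 = 24 thirty-second notes.
Convert each value to thirty-second notes: a full sixteenth-note quintuplet (5 notes) (five quintuplet sixteenths span one quarter) = 8; a full sixteenth-note quintuplet (5 notes) (five quintuplet sixteenths span one quarter) = 8; dotted sixteenth note = 3; dotted sixteenth = 3; quarter = 8; a full eighth-note triplet (3 notes) (three triplet eighths span one quarter) = 8; dotted half = 24; dotted whole = 48; eighth = 4; a full sixteenth-note quintuplet (5 notes) (five quintuplet sixteenths span one quarter) = 8; dotted quarter note = 12; double-dotted half = 28; half = 16.
Sum: 8 + 8 + 3 + 3 + 8 + 8 + 24 + 48 + 4 + 8 + 12 + 28 + 16 = 178.
178 ÷ 24 = 7 complete bars with 10 left over.

7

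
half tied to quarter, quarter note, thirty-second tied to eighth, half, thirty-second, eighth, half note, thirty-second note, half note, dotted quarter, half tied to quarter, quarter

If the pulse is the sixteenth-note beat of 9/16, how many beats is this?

One sixteenth-note beat = 2 thirty-second notes.
In thirty-second notes: half tied to quarter (half + quarter) = 24; quarter note = 8; thirty-second tied to eighth (thirty-second + eighth) = 5; half = 16; thirty-second = 1; eighth = 4; half note = 16; thirty-second note = 1; half note = 16; dotted quarter = 12; half tied to quarter (half + quarter) = 24; quarter = 8.
Altogether 24 + 8 + 5 + 16 + 1 + 4 + 16 + 1 + 16 + 12 + 24 + 8 = 135.
135 ÷ 2 = 67.5 beats.

67.5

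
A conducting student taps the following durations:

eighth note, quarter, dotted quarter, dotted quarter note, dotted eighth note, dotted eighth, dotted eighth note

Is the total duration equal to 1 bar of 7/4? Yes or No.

No

One bar of 7/4 = 28 sixteenth notes.
Convert each value to sixteenth notes: eighth note = 2; quarter = 4; dotted quarter = 6; dotted quarter note = 6; dotted eighth note = 3; dotted eighth = 3; dotted eighth note = 3.
Altogether 2 + 4 + 6 + 6 + 3 + 3 + 3 = 27.
27 falls short of 28, so the answer is No.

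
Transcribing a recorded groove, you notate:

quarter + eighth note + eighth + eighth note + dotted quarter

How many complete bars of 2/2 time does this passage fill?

1

One bar of 2/2 = 8 eighth notes.
Express everything in eighth notes: quarter = 2; eighth note = 1; eighth = 1; eighth note = 1; dotted quarter = 3.
Total: 2 + 1 + 1 + 1 + 3 = 8.
8 ÷ 8 = 1 complete bar with 0 left over.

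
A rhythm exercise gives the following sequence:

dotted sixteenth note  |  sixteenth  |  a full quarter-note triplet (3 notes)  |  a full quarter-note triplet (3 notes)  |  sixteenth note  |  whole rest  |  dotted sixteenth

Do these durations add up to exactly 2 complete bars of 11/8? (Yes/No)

One bar of 11/8 = 44 thirty-second notes, so 2 bars = 88.
Working in thirty-second notes: dotted sixteenth note = 3; sixteenth = 2; a full quarter-note triplet (3 notes) (three triplet quarters span one half) = 16; a full quarter-note triplet (3 notes) (three triplet quarters span one half) = 16; sixteenth note = 2; whole rest = 32; dotted sixteenth = 3.
Total: 3 + 2 + 16 + 16 + 2 + 32 + 3 = 74.
74 falls short of 88, so the answer is No.

No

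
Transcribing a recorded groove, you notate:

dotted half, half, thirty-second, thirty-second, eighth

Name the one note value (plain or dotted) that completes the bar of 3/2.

The bar of 3/2 = 48 thirty-second notes.
Working in thirty-second notes: dotted half = 24; half = 16; thirty-second = 1; thirty-second = 1; eighth = 4.
Altogether 24 + 16 + 1 + 1 + 4 = 46.
Remaining: 48 − 46 = 2 thirty-second notes, which is a sixteenth note.

sixteenth note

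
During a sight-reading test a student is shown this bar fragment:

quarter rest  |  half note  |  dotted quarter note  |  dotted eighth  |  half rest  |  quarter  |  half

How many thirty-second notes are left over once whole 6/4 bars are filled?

One bar of 6/4 = 24 sixteenth notes.
In sixteenth notes: quarter rest = 4; half note = 8; dotted quarter note = 6; dotted eighth = 3; half rest = 8; quarter = 4; half = 8.
Sum: 4 + 8 + 6 + 3 + 8 + 4 + 8 = 41.
41 ÷ 24 = 1 complete bar with 17 sixteenth notes remaining = 34 thirty-second notes.

34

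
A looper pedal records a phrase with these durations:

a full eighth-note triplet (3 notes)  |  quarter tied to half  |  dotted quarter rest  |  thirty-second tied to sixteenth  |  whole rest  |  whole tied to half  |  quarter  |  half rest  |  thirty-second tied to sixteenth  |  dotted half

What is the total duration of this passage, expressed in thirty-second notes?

178

Each duration in thirty-second notes: a full eighth-note triplet (3 notes) (three triplet eighths span one quarter) = 8; quarter tied to half (quarter + half) = 24; dotted quarter rest = 12; thirty-second tied to sixteenth (thirty-second + sixteenth) = 3; whole rest = 32; whole tied to half (whole + half) = 48; quarter = 8; half rest = 16; thirty-second tied to sixteenth (thirty-second + sixteenth) = 3; dotted half = 24.
Altogether 8 + 24 + 12 + 3 + 32 + 48 + 8 + 16 + 3 + 24 = 178 thirty-second notes.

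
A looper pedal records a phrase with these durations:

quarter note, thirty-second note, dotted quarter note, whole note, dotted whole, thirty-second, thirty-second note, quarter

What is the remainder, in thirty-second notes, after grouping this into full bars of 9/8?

3

One bar of 9/8 = 36 thirty-second notes.
Express everything in thirty-second notes: quarter note = 8; thirty-second note = 1; dotted quarter note = 12; whole note = 32; dotted whole = 48; thirty-second = 1; thirty-second note = 1; quarter = 8.
Total: 8 + 1 + 12 + 32 + 48 + 1 + 1 + 8 = 111.
111 ÷ 36 = 3 complete bars with 3 thirty-second notes remaining.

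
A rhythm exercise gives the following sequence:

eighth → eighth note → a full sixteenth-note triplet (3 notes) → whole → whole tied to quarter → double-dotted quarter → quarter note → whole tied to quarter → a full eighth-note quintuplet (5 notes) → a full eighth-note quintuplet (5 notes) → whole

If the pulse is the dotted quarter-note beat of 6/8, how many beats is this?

17.5

One dotted quarter-note beat = 6 sixteenth notes.
Working in sixteenth notes: eighth = 2; eighth note = 2; a full sixteenth-note triplet (3 notes) (three triplet sixteenths span one eighth) = 2; whole = 16; whole tied to quarter (whole + quarter) = 20; double-dotted quarter = 7; quarter note = 4; whole tied to quarter (whole + quarter) = 20; a full eighth-note quintuplet (5 notes) (five quintuplet eighths span one half) = 8; a full eighth-note quintuplet (5 notes) (five quintuplet eighths span one half) = 8; whole = 16.
Total: 2 + 2 + 2 + 16 + 20 + 7 + 4 + 20 + 8 + 8 + 16 = 105.
105 ÷ 6 = 17.5 beats.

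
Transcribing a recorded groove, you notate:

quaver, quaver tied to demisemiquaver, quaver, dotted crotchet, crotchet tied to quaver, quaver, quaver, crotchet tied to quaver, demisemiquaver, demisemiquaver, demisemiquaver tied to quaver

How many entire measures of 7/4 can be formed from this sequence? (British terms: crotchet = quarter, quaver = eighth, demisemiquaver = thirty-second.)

One bar of 7/4 = 56 thirty-second notes.
Convert each value to thirty-second notes: quaver = 4; quaver tied to demisemiquaver (quaver + demisemiquaver) = 5; quaver = 4; dotted crotchet = 12; crotchet tied to quaver (crotchet + quaver) = 12; quaver = 4; quaver = 4; crotchet tied to quaver (crotchet + quaver) = 12; demisemiquaver = 1; demisemiquaver = 1; demisemiquaver tied to quaver (demisemiquaver + quaver) = 5.
Sum: 4 + 5 + 4 + 12 + 12 + 4 + 4 + 12 + 1 + 1 + 5 = 64.
64 ÷ 56 = 1 complete bar with 8 left over.

1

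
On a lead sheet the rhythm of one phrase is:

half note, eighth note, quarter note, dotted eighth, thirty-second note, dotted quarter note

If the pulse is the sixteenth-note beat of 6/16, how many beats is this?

23.5

One sixteenth-note beat = 2 thirty-second notes.
Express everything in thirty-second notes: half note = 16; eighth note = 4; quarter note = 8; dotted eighth = 6; thirty-second note = 1; dotted quarter note = 12.
Sum: 16 + 4 + 8 + 6 + 1 + 12 = 47.
47 ÷ 2 = 23.5 beats.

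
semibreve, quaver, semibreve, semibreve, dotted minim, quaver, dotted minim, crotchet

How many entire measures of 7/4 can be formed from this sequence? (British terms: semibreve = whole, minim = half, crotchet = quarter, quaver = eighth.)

2

One bar of 7/4 = 14 eighth notes.
In eighth notes: semibreve = 8; quaver = 1; semibreve = 8; semibreve = 8; dotted minim = 6; quaver = 1; dotted minim = 6; crotchet = 2.
Total: 8 + 1 + 8 + 8 + 6 + 1 + 6 + 2 = 40.
40 ÷ 14 = 2 complete bars with 12 left over.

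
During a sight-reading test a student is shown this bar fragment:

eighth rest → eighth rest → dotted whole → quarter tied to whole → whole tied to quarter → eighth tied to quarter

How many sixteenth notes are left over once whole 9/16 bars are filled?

One bar of 9/16 = 9 sixteenth notes.
Convert each value to sixteenth notes: eighth rest = 2; eighth rest = 2; dotted whole = 24; quarter tied to whole (quarter + whole) = 20; whole tied to quarter (whole + quarter) = 20; eighth tied to quarter (eighth + quarter) = 6.
Total: 2 + 2 + 24 + 20 + 20 + 6 = 74.
74 ÷ 9 = 8 complete bars with 2 sixteenth notes remaining.

2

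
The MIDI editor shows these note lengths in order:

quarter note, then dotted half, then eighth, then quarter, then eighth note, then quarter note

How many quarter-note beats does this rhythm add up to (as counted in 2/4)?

7

One quarter-note beat = 2 eighth notes.
In eighth notes: quarter note = 2; dotted half = 6; eighth = 1; quarter = 2; eighth note = 1; quarter note = 2.
Total: 2 + 6 + 1 + 2 + 1 + 2 = 14.
14 ÷ 2 = 7 beats.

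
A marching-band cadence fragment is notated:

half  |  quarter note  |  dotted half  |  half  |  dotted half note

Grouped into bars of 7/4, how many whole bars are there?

1

One bar of 7/4 = 7 quarter notes.
Each duration in quarter notes: half = 2; quarter note = 1; dotted half = 3; half = 2; dotted half note = 3.
Total: 2 + 1 + 3 + 2 + 3 = 11.
11 ÷ 7 = 1 complete bar with 4 left over.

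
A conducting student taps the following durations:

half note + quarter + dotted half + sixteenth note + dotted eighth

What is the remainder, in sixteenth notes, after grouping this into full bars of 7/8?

One bar of 7/8 = 14 sixteenth notes.
Each duration in sixteenth notes: half note = 8; quarter = 4; dotted half = 12; sixteenth note = 1; dotted eighth = 3.
Sum: 8 + 4 + 12 + 1 + 3 = 28.
28 ÷ 14 = 2 complete bars with 0 sixteenth notes remaining.

0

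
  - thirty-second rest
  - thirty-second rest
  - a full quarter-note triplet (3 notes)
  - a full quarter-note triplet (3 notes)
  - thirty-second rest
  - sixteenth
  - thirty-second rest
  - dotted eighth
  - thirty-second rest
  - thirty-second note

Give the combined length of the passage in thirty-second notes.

46

Working in thirty-second notes: thirty-second rest = 1; thirty-second rest = 1; a full quarter-note triplet (3 notes) (three triplet quarters span one half) = 16; a full quarter-note triplet (3 notes) (three triplet quarters span one half) = 16; thirty-second rest = 1; sixteenth = 2; thirty-second rest = 1; dotted eighth = 6; thirty-second rest = 1; thirty-second note = 1.
Altogether 1 + 1 + 16 + 16 + 1 + 2 + 1 + 6 + 1 + 1 = 46 thirty-second notes.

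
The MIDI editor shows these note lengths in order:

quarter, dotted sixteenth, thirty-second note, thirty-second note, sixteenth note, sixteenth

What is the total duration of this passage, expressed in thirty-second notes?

Convert each value to thirty-second notes: quarter = 8; dotted sixteenth = 3; thirty-second note = 1; thirty-second note = 1; sixteenth note = 2; sixteenth = 2.
Altogether 8 + 3 + 1 + 1 + 2 + 2 = 17 thirty-second notes.

17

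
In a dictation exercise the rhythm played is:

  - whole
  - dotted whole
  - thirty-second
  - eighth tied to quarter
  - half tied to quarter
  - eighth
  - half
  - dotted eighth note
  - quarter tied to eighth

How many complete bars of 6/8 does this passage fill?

6

One bar of 6/8 = 24 thirty-second notes.
Working in thirty-second notes: whole = 32; dotted whole = 48; thirty-second = 1; eighth tied to quarter (eighth + quarter) = 12; half tied to quarter (half + quarter) = 24; eighth = 4; half = 16; dotted eighth note = 6; quarter tied to eighth (quarter + eighth) = 12.
Altogether 32 + 48 + 1 + 12 + 24 + 4 + 16 + 6 + 12 = 155.
155 ÷ 24 = 6 complete bars with 11 left over.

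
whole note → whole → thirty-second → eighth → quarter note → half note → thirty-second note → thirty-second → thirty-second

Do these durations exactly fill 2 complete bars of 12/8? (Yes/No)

One bar of 12/8 = 48 thirty-second notes, so 2 bars = 96.
Working in thirty-second notes: whole note = 32; whole = 32; thirty-second = 1; eighth = 4; quarter note = 8; half note = 16; thirty-second note = 1; thirty-second = 1; thirty-second = 1.
Sum: 32 + 32 + 1 + 4 + 8 + 16 + 1 + 1 + 1 = 96.
96 equals 96, so the answer is Yes.

Yes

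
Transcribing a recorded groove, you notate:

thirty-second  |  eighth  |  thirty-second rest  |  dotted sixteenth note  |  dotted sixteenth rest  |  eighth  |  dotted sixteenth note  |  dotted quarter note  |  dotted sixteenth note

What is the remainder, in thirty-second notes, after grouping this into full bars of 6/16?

10

One bar of 6/16 = 12 thirty-second notes.
Express everything in thirty-second notes: thirty-second = 1; eighth = 4; thirty-second rest = 1; dotted sixteenth note = 3; dotted sixteenth rest = 3; eighth = 4; dotted sixteenth note = 3; dotted quarter note = 12; dotted sixteenth note = 3.
Adding: 1 + 4 + 1 + 3 + 3 + 4 + 3 + 12 + 3 = 34.
34 ÷ 12 = 2 complete bars with 10 thirty-second notes remaining.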